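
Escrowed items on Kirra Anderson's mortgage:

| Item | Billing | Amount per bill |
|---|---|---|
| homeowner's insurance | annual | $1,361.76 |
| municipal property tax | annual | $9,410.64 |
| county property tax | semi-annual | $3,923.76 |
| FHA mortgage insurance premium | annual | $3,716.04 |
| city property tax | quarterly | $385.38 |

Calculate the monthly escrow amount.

Homeowner's insurance = $1,361.76 per year
Municipal property tax = $9,410.64 per year
County property tax = $3,923.76 × 2 = $7,847.52 per year
FHA mortgage insurance premium = $3,716.04 per year
City property tax = $385.38 × 4 = $1,541.52 per year
Annual escrow total = $1,361.76 + $9,410.64 + $7,847.52 + $3,716.04 + $1,541.52 = $23,877.48
Monthly escrow = $23,877.48 / 12 = $1,989.79

$1,989.79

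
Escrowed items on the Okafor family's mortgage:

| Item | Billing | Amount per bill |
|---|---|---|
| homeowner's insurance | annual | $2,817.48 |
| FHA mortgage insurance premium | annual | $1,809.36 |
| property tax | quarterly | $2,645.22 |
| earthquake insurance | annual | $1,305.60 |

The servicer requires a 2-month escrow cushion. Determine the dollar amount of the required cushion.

$2,752.22

Homeowner's insurance = $2,817.48 annually
FHA mortgage insurance premium = $1,809.36 annually
Property tax = $2,645.22 × 4 = $10,580.88 annually
Earthquake insurance = $1,305.60 annually
Total annual escrow = $16,513.32
Monthly = $16,513.32 ÷ 12 = $1,376.11
Cushion = 2 × $1,376.11 = $2,752.22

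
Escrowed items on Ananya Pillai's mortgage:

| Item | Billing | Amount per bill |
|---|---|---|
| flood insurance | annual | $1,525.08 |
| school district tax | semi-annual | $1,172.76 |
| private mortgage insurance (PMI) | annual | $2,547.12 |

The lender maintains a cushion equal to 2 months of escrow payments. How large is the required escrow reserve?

Flood insurance — $1,525.08/yr
School district tax — $1,172.76 × 2 = $2,345.52/yr
Private mortgage insurance (PMI) — $2,547.12/yr
Annual escrow total = $1,525.08 + $2,345.52 + $2,547.12 = $6,417.72
Monthly escrow = $6,417.72 ÷ 12 = $534.81
Required cushion = 2 × $534.81 = $1,069.62

$1,069.62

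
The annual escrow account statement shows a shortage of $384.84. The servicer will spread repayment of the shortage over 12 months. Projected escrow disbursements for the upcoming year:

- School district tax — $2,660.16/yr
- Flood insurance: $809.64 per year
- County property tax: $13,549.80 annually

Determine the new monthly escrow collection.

$1,450.37

School district tax: $2,660.16 annually
Flood insurance: $809.64 annually
County property tax: $13,549.80 annually
Total per year = $2,660.16 + $809.64 + $13,549.80 = $17,019.60
Per month = $17,019.60 / 12 = $1,418.30
Monthly shortage recovery: $384.84 / 12 = $32.07
Adjusted monthly = $1,418.30 + $32.07 = $1,450.37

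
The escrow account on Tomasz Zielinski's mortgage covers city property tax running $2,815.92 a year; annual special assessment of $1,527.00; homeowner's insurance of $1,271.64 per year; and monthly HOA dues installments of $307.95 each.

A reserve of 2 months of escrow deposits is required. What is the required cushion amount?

$1,551.66

City property tax — $2,815.92
Special assessment — $1,527.00
Homeowner's insurance — $1,271.64
HOA dues — $307.95 × 12 = $3,695.40
Yearly total = $9,309.96
Monthly = $9,309.96 / 12 = $775.83
Required cushion = 2 × $775.83 = $1,551.66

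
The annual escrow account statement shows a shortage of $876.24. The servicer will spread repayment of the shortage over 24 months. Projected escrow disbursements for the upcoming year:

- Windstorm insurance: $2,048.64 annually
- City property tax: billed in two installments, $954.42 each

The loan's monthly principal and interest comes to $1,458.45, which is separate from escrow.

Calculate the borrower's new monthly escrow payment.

$366.30

Windstorm insurance = $2,048.64 per year
City property tax = $954.42 × 2 = $1,908.84 per year
Combined annual = $2,048.64 + $1,908.84 = $3,957.48
Per month = $3,957.48 / 12 = $329.79
Shortage spread = $876.24 ÷ 24 = $36.51/mo
Adjusted monthly = $329.79 + $36.51 = $366.30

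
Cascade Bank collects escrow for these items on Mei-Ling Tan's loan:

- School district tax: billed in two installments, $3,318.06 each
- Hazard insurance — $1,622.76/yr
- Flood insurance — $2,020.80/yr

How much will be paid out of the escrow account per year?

$10,279.68

School district tax — $3,318.06 × 2 = $6,636.12 per year
Hazard insurance — $1,622.76 per year
Flood insurance — $2,020.80 per year
Total annual escrow = $6,636.12 + $1,622.76 + $2,020.80 = $10,279.68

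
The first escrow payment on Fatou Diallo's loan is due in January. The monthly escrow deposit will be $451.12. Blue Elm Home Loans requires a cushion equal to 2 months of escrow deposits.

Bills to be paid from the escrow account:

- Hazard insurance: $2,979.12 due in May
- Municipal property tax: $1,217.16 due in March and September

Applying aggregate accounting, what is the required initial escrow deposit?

$2,842.92

Cushion = 2 × $451.12 = $902.24
Trial balance (start $0, +$451.12 each month, − disbursements):
  Jan: +$451.12 → $451.12
  Feb: +$451.12 → $902.24
  Mar: +$451.12 − $1,217.16 → $136.20
  Apr: +$451.12 → $587.32
  May: +$451.12 − $2,979.12 → -$1,940.68
  Jun: +$451.12 → -$1,489.56
  Jul: +$451.12 → -$1,038.44
  Aug: +$451.12 → -$587.32
  Sep: +$451.12 − $1,217.16 → -$1,353.36
  Oct: +$451.12 → -$902.24
  Nov: +$451.12 → -$451.12
  Dec: +$451.12 → $0.00
Lowest trial balance = -$1,940.68 (May)
Initial deposit = cushion − low point = $902.24 − (-$1,940.68) = $2,842.92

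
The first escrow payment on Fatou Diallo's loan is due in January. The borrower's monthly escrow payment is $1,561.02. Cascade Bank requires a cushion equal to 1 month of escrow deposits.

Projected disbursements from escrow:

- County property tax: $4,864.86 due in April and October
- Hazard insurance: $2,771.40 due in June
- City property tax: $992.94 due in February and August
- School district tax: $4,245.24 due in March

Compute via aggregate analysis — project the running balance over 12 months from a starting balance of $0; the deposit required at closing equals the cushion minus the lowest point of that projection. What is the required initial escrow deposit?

Cushion = 1 × $1,561.02 = $1,561.02
Trial balance (start $0, +$1,561.02 each month, − disbursements):
  Jan: +$1,561.02 → $1,561.02
  Feb: +$1,561.02 − $992.94 → $2,129.10
  Mar: +$1,561.02 − $4,245.24 → -$555.12
  Apr: +$1,561.02 − $4,864.86 → -$3,858.96
  May: +$1,561.02 → -$2,297.94
  Jun: +$1,561.02 − $2,771.40 → -$3,508.32
  Jul: +$1,561.02 → -$1,947.30
  Aug: +$1,561.02 − $992.94 → -$1,379.22
  Sep: +$1,561.02 → $181.80
  Oct: +$1,561.02 − $4,864.86 → -$3,122.04
  Nov: +$1,561.02 → -$1,561.02
  Dec: +$1,561.02 → $0.00
Lowest trial balance = -$3,858.96 (Apr)
Initial deposit = cushion − low point = $1,561.02 − (-$3,858.96) = $5,419.98

$5,419.98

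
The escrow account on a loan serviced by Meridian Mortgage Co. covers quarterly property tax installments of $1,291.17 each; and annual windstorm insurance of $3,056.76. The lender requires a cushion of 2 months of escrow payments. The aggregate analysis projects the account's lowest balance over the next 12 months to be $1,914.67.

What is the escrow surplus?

Property tax — $1,291.17 × 4 = $5,164.68
Windstorm insurance — $3,056.76
Yearly total = $5,164.68 + $3,056.76 = $8,221.44
Base monthly escrow = $8,221.44 ÷ 12 = $685.12
Required cushion = 2 × $685.12 = $1,370.24
Excess over cushion: $1,914.67 − $1,370.24 = $544.43

$544.43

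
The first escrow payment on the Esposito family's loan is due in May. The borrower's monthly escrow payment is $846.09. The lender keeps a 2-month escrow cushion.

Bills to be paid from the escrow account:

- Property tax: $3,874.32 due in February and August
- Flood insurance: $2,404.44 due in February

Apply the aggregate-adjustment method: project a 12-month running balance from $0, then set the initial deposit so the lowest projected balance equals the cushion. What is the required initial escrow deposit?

Cushion = 2 × $846.09 = $1,692.18
Trial balance (start $0, +$846.09 each month, − disbursements):
  May: +$846.09 → $846.09
  Jun: +$846.09 → $1,692.18
  Jul: +$846.09 → $2,538.27
  Aug: +$846.09 − $3,874.32 → -$489.96
  Sep: +$846.09 → $356.13
  Oct: +$846.09 → $1,202.22
  Nov: +$846.09 → $2,048.31
  Dec: +$846.09 → $2,894.40
  Jan: +$846.09 → $3,740.49
  Feb: +$846.09 − $6,278.76 → -$1,692.18
  Mar: +$846.09 → -$846.09
  Apr: +$846.09 → $0.00
Lowest trial balance = -$1,692.18 (Feb)
Initial deposit = cushion − low point = $1,692.18 − (-$1,692.18) = $3,384.36

$3,384.36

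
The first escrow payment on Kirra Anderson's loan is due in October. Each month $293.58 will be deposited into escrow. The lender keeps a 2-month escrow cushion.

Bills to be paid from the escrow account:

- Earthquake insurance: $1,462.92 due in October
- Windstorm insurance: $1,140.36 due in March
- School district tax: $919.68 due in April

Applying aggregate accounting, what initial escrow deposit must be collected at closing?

$2,055.06

Cushion = 2 × $293.58 = $587.16
Trial balance (start $0, +$293.58 each month, − disbursements):
  Oct: +$293.58 − $1,462.92 → -$1,169.34
  Nov: +$293.58 → -$875.76
  Dec: +$293.58 → -$582.18
  Jan: +$293.58 → -$288.60
  Feb: +$293.58 → $4.98
  Mar: +$293.58 − $1,140.36 → -$841.80
  Apr: +$293.58 − $919.68 → -$1,467.90
  May: +$293.58 → -$1,174.32
  Jun: +$293.58 → -$880.74
  Jul: +$293.58 → -$587.16
  Aug: +$293.58 → -$293.58
  Sep: +$293.58 → $0.00
Lowest trial balance = -$1,467.90 (Apr)
Initial deposit = cushion − low point = $587.16 − (-$1,467.90) = $2,055.06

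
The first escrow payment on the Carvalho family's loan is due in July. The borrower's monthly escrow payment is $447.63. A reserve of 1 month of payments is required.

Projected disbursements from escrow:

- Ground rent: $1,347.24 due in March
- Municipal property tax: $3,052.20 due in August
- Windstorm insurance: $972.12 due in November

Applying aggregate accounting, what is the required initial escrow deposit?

Cushion = 1 × $447.63 = $447.63
Trial balance (start $0, +$447.63 each month, − disbursements):
  Jul: +$447.63 → $447.63
  Aug: +$447.63 − $3,052.20 → -$2,156.94
  Sep: +$447.63 → -$1,709.31
  Oct: +$447.63 → -$1,261.68
  Nov: +$447.63 − $972.12 → -$1,786.17
  Dec: +$447.63 → -$1,338.54
  Jan: +$447.63 → -$890.91
  Feb: +$447.63 → -$443.28
  Mar: +$447.63 − $1,347.24 → -$1,342.89
  Apr: +$447.63 → -$895.26
  May: +$447.63 → -$447.63
  Jun: +$447.63 → $0.00
Lowest trial balance = -$2,156.94 (Aug)
Initial deposit = cushion − low point = $447.63 − (-$2,156.94) = $2,604.57

$2,604.57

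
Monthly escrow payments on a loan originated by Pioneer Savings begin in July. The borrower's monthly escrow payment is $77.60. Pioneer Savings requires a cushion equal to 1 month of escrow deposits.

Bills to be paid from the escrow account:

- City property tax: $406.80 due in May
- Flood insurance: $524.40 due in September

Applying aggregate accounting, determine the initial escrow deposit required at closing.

Cushion = 1 × $77.60 = $77.60
Trial balance (start $0, +$77.60 each month, − disbursements):
  Jul: +$77.60 → $77.60
  Aug: +$77.60 → $155.20
  Sep: +$77.60 − $524.40 → -$291.60
  Oct: +$77.60 → -$214.00
  Nov: +$77.60 → -$136.40
  Dec: +$77.60 → -$58.80
  Jan: +$77.60 → $18.80
  Feb: +$77.60 → $96.40
  Mar: +$77.60 → $174.00
  Apr: +$77.60 → $251.60
  May: +$77.60 − $406.80 → -$77.60
  Jun: +$77.60 → $0.00
Lowest trial balance = -$291.60 (Sep)
Initial deposit = cushion − low point = $77.60 − (-$291.60) = $369.20

$369.20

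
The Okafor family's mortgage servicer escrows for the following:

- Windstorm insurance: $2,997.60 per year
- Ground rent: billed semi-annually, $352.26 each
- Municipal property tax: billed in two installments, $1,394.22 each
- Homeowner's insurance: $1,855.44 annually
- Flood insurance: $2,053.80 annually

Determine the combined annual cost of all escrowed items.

$10,399.80

Windstorm insurance = $2,997.60/yr
Ground rent = $352.26 × 2 = $704.52/yr
Municipal property tax = $1,394.22 × 2 = $2,788.44/yr
Homeowner's insurance = $1,855.44/yr
Flood insurance = $2,053.80/yr
Combined annual = $10,399.80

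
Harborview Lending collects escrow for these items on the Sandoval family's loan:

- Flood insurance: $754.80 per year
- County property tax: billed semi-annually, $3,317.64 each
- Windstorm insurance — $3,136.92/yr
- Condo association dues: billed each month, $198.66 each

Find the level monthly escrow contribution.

$1,075.91

Flood insurance = $754.80 per year
County property tax = $3,317.64 × 2 = $6,635.28 per year
Windstorm insurance = $3,136.92 per year
Condo association dues = $198.66 × 12 = $2,383.92 per year
Annual escrow total = $12,910.92
Monthly = $12,910.92 / 12 = $1,075.91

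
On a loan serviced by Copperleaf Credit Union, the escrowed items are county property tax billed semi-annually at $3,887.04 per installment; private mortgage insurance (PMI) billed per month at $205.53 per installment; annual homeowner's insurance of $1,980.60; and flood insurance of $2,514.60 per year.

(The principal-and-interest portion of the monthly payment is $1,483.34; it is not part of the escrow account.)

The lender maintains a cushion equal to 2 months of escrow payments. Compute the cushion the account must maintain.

County property tax: $3,887.04 × 2 = $7,774.08
Private mortgage insurance (PMI): $205.53 × 12 = $2,466.36
Homeowner's insurance: $1,980.60
Flood insurance: $2,514.60
Yearly total = $14,735.64
Monthly = $14,735.64 / 12 = $1,227.97
Reserve = 2 × $1,227.97 = $2,455.94

$2,455.94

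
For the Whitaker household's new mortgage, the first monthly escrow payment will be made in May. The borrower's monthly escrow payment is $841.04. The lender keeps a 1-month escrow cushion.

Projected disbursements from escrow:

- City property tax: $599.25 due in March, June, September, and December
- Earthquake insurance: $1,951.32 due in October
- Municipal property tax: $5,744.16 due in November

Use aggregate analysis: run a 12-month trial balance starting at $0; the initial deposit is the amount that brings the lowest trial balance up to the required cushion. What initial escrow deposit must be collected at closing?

Cushion = 1 × $841.04 = $841.04
Trial balance (start $0, +$841.04 each month, − disbursements):
  May: +$841.04 → $841.04
  Jun: +$841.04 − $599.25 → $1,082.83
  Jul: +$841.04 → $1,923.87
  Aug: +$841.04 → $2,764.91
  Sep: +$841.04 − $599.25 → $3,006.70
  Oct: +$841.04 − $1,951.32 → $1,896.42
  Nov: +$841.04 − $5,744.16 → -$3,006.70
  Dec: +$841.04 − $599.25 → -$2,764.91
  Jan: +$841.04 → -$1,923.87
  Feb: +$841.04 → -$1,082.83
  Mar: +$841.04 − $599.25 → -$841.04
  Apr: +$841.04 → $0.00
Lowest trial balance = -$3,006.70 (Nov)
Initial deposit = cushion − low point = $841.04 − (-$3,006.70) = $3,847.74

$3,847.74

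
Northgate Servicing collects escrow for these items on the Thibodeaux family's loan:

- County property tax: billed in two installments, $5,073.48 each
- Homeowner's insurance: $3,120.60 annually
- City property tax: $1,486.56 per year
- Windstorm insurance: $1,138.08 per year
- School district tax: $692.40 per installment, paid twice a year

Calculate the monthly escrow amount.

$1,439.75

County property tax — $5,073.48 × 2 = $10,146.96 annually
Homeowner's insurance — $3,120.60 annually
City property tax — $1,486.56 annually
Windstorm insurance — $1,138.08 annually
School district tax — $692.40 × 2 = $1,384.80 annually
Total per year = $17,277.00
Monthly = $17,277.00 ÷ 12 = $1,439.75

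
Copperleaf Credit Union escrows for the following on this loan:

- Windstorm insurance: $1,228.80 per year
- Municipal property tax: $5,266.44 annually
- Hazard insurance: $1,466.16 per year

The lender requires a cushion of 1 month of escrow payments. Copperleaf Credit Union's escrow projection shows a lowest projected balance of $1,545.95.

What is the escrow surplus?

$882.50

Windstorm insurance: $1,228.80
Municipal property tax: $5,266.44
Hazard insurance: $1,466.16
Annual escrow total = $1,228.80 + $5,266.44 + $1,466.16 = $7,961.40
Monthly escrow = $7,961.40 / 12 = $663.45
Cushion = 1 × $663.45 = $663.45
Surplus = $1,545.95 − $663.45 = $882.50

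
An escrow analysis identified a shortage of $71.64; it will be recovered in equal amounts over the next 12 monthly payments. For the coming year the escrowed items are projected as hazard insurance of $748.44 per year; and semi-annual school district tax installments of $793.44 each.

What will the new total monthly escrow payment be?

$200.58

Hazard insurance = $748.44/yr
School district tax = $793.44 × 2 = $1,586.88/yr
Annual escrow total = $748.44 + $1,586.88 = $2,335.32
Per month = $2,335.32 / 12 = $194.61
Monthly shortage recovery: $71.64 / 12 = $5.97
Adjusted monthly = $194.61 + $5.97 = $200.58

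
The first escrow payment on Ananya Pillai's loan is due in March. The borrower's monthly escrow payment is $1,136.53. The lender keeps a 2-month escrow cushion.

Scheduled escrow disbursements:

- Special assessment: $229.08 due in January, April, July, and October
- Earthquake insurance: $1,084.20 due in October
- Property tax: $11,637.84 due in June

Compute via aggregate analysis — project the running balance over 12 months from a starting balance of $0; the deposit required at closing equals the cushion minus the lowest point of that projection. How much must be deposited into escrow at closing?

Cushion = 2 × $1,136.53 = $2,273.06
Trial balance (start $0, +$1,136.53 each month, − disbursements):
  Mar: +$1,136.53 → $1,136.53
  Apr: +$1,136.53 − $229.08 → $2,043.98
  May: +$1,136.53 → $3,180.51
  Jun: +$1,136.53 − $11,637.84 → -$7,320.80
  Jul: +$1,136.53 − $229.08 → -$6,413.35
  Aug: +$1,136.53 → -$5,276.82
  Sep: +$1,136.53 → -$4,140.29
  Oct: +$1,136.53 − $1,313.28 → -$4,317.04
  Nov: +$1,136.53 → -$3,180.51
  Dec: +$1,136.53 → -$2,043.98
  Jan: +$1,136.53 − $229.08 → -$1,136.53
  Feb: +$1,136.53 → $0.00
Lowest trial balance = -$7,320.80 (Jun)
Initial deposit = cushion − low point = $2,273.06 − (-$7,320.80) = $9,593.86

$9,593.86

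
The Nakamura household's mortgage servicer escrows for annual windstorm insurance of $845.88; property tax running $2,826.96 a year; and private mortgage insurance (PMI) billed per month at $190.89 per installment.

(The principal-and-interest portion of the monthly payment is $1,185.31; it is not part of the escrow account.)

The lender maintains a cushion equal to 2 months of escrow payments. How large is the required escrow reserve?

Windstorm insurance = $845.88
Property tax = $2,826.96
Private mortgage insurance (PMI) = $190.89 × 12 = $2,290.68
Combined annual = $5,963.52
Monthly escrow = $5,963.52 / 12 = $496.96
Reserve = 2 × $496.96 = $993.92

$993.92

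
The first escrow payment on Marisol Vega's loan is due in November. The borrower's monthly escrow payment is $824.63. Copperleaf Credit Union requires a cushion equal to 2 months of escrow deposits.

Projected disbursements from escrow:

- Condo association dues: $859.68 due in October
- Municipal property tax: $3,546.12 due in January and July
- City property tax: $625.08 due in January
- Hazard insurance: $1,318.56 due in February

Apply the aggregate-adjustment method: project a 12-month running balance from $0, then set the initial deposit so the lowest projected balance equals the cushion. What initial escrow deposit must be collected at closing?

$3,840.50

Cushion = 2 × $824.63 = $1,649.26
Trial balance (start $0, +$824.63 each month, − disbursements):
  Nov: +$824.63 → $824.63
  Dec: +$824.63 → $1,649.26
  Jan: +$824.63 − $4,171.20 → -$1,697.31
  Feb: +$824.63 − $1,318.56 → -$2,191.24
  Mar: +$824.63 → -$1,366.61
  Apr: +$824.63 → -$541.98
  May: +$824.63 → $282.65
  Jun: +$824.63 → $1,107.28
  Jul: +$824.63 − $3,546.12 → -$1,614.21
  Aug: +$824.63 → -$789.58
  Sep: +$824.63 → $35.05
  Oct: +$824.63 − $859.68 → $0.00
Lowest trial balance = -$2,191.24 (Feb)
Initial deposit = cushion − low point = $1,649.26 − (-$2,191.24) = $3,840.50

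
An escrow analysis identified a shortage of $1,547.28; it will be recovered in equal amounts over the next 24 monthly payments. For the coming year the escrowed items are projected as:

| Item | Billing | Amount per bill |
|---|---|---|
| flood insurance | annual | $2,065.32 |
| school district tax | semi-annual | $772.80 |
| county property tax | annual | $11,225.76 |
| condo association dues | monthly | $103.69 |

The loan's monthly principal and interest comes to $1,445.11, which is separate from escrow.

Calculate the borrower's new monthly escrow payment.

Flood insurance — $2,065.32 per year
School district tax — $772.80 × 2 = $1,545.60 per year
County property tax — $11,225.76 per year
Condo association dues — $103.69 × 12 = $1,244.28 per year
Yearly total = $2,065.32 + $1,545.60 + $11,225.76 + $1,244.28 = $16,080.96
Per month = $16,080.96 / 12 = $1,340.08
Shortage spread = $1,547.28 ÷ 24 = $64.47/mo
New monthly escrow = $1,340.08 + $64.47 = $1,404.55

$1,404.55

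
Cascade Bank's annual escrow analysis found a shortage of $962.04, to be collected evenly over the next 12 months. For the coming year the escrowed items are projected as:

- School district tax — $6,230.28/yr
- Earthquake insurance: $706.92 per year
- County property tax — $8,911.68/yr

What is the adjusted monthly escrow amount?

$1,400.91

School district tax: $6,230.28 per year
Earthquake insurance: $706.92 per year
County property tax: $8,911.68 per year
Yearly total = $15,848.88
Per month = $15,848.88 / 12 = $1,320.74
Shortage spread = $962.04 ÷ 12 = $80.17/mo
New monthly escrow = $1,320.74 + $80.17 = $1,400.91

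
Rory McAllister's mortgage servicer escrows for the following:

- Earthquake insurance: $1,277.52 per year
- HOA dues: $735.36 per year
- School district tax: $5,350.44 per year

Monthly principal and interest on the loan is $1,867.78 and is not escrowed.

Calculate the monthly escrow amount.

$613.61

Earthquake insurance: $1,277.52 per year
HOA dues: $735.36 per year
School district tax: $5,350.44 per year
Yearly total = $7,363.32
Base monthly escrow = $7,363.32 / 12 = $613.61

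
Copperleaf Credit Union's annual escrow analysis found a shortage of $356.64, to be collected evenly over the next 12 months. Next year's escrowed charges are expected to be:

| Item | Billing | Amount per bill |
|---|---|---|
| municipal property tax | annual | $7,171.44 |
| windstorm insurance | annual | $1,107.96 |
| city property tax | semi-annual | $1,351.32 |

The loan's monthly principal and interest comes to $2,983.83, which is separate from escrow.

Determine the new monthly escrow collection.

$944.89

Municipal property tax = $7,171.44
Windstorm insurance = $1,107.96
City property tax = $1,351.32 × 2 = $2,702.64
Combined annual = $10,982.04
Per month = $10,982.04 ÷ 12 = $915.17
Monthly shortage recovery: $356.64 / 12 = $29.72
Adjusted monthly = $915.17 + $29.72 = $944.89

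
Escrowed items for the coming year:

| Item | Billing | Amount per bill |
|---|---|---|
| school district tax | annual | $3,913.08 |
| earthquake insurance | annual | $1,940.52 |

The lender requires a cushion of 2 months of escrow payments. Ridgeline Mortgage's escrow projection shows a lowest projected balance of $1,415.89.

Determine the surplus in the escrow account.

$440.29

School district tax: $3,913.08
Earthquake insurance: $1,940.52
Total annual escrow = $3,913.08 + $1,940.52 = $5,853.60
Per month = $5,853.60 / 12 = $487.80
Required reserve = 2 × $487.80 = $975.60
Surplus = $1,415.89 − $975.60 = $440.29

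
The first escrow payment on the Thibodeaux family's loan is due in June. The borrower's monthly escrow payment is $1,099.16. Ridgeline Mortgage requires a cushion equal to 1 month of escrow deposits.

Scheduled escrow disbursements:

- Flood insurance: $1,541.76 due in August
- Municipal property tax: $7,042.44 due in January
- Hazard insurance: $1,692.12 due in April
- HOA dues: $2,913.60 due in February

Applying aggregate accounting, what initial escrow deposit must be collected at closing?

Cushion = 1 × $1,099.16 = $1,099.16
Trial balance (start $0, +$1,099.16 each month, − disbursements):
  Jun: +$1,099.16 → $1,099.16
  Jul: +$1,099.16 → $2,198.32
  Aug: +$1,099.16 − $1,541.76 → $1,755.72
  Sep: +$1,099.16 → $2,854.88
  Oct: +$1,099.16 → $3,954.04
  Nov: +$1,099.16 → $5,053.20
  Dec: +$1,099.16 → $6,152.36
  Jan: +$1,099.16 − $7,042.44 → $209.08
  Feb: +$1,099.16 − $2,913.60 → -$1,605.36
  Mar: +$1,099.16 → -$506.20
  Apr: +$1,099.16 − $1,692.12 → -$1,099.16
  May: +$1,099.16 → $0.00
Lowest trial balance = -$1,605.36 (Feb)
Initial deposit = cushion − low point = $1,099.16 − (-$1,605.36) = $2,704.52

$2,704.52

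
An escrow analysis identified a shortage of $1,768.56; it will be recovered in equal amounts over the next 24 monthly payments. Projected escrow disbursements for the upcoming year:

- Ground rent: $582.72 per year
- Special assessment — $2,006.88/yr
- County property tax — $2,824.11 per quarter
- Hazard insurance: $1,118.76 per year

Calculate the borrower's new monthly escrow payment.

$1,324.09

Ground rent = $582.72
Special assessment = $2,006.88
County property tax = $2,824.11 × 4 = $11,296.44
Hazard insurance = $1,118.76
Yearly total = $15,004.80
Monthly = $15,004.80 / 12 = $1,250.40
Shortage per month = $1,768.56 ÷ 24 = $73.69
Adjusted monthly = $1,250.40 + $73.69 = $1,324.09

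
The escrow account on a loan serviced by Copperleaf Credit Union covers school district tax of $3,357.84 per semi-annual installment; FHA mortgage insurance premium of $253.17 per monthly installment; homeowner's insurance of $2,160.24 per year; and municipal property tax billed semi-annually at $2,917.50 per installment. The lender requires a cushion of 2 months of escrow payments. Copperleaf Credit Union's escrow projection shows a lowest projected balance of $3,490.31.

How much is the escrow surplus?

School district tax = $3,357.84 × 2 = $6,715.68 annually
FHA mortgage insurance premium = $253.17 × 12 = $3,038.04 annually
Homeowner's insurance = $2,160.24 annually
Municipal property tax = $2,917.50 × 2 = $5,835.00 annually
Combined annual = $6,715.68 + $3,038.04 + $2,160.24 + $5,835.00 = $17,748.96
Per month = $17,748.96 / 12 = $1,479.08
Required reserve = 2 × $1,479.08 = $2,958.16
Excess over cushion: $3,490.31 − $2,958.16 = $532.15

$532.15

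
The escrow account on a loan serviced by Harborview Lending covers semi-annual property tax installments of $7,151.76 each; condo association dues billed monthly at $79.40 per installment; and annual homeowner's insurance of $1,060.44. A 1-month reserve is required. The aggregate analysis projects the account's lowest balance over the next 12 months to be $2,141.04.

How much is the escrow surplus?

Property tax — $7,151.76 × 2 = $14,303.52/yr
Condo association dues — $79.40 × 12 = $952.80/yr
Homeowner's insurance — $1,060.44/yr
Annual escrow total = $16,316.76
Per month = $16,316.76 ÷ 12 = $1,359.73
Required reserve = 1 × $1,359.73 = $1,359.73
Surplus = $2,141.04 − $1,359.73 = $781.31

$781.31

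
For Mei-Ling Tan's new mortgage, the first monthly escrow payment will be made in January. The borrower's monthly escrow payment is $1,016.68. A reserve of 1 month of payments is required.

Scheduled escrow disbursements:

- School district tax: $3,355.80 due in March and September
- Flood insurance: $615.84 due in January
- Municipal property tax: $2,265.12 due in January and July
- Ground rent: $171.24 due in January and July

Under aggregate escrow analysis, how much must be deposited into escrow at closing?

Cushion = 1 × $1,016.68 = $1,016.68
Trial balance (start $0, +$1,016.68 each month, − disbursements):
  Jan: +$1,016.68 − $3,052.20 → -$2,035.52
  Feb: +$1,016.68 → -$1,018.84
  Mar: +$1,016.68 − $3,355.80 → -$3,357.96
  Apr: +$1,016.68 → -$2,341.28
  May: +$1,016.68 → -$1,324.60
  Jun: +$1,016.68 → -$307.92
  Jul: +$1,016.68 − $2,436.36 → -$1,727.60
  Aug: +$1,016.68 → -$710.92
  Sep: +$1,016.68 − $3,355.80 → -$3,050.04
  Oct: +$1,016.68 → -$2,033.36
  Nov: +$1,016.68 → -$1,016.68
  Dec: +$1,016.68 → $0.00
Lowest trial balance = -$3,357.96 (Mar)
Initial deposit = cushion − low point = $1,016.68 − (-$3,357.96) = $4,374.64

$4,374.64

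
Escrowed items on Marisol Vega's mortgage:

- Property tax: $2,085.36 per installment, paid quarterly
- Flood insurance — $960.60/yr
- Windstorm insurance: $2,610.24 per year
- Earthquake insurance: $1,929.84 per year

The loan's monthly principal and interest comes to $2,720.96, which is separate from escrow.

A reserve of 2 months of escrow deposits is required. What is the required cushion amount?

Property tax: $2,085.36 × 4 = $8,341.44/yr
Flood insurance: $960.60/yr
Windstorm insurance: $2,610.24/yr
Earthquake insurance: $1,929.84/yr
Annual escrow total = $8,341.44 + $960.60 + $2,610.24 + $1,929.84 = $13,842.12
Monthly escrow = $13,842.12 ÷ 12 = $1,153.51
Cushion = 2 × $1,153.51 = $2,307.02

$2,307.02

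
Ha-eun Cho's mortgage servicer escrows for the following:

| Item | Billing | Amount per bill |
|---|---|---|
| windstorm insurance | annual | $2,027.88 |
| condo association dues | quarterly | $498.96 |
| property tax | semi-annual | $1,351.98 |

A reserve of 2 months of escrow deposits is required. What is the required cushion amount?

Windstorm insurance: $2,027.88 annually
Condo association dues: $498.96 × 4 = $1,995.84 annually
Property tax: $1,351.98 × 2 = $2,703.96 annually
Total per year = $6,727.68
Base monthly escrow = $6,727.68 ÷ 12 = $560.64
Reserve = 2 × $560.64 = $1,121.28

$1,121.28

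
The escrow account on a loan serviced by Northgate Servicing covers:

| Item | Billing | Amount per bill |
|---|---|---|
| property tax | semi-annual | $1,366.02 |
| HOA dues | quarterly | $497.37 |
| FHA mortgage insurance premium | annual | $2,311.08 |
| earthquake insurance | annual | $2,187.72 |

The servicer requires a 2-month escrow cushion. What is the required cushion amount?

Property tax = $1,366.02 × 2 = $2,732.04 annually
HOA dues = $497.37 × 4 = $1,989.48 annually
FHA mortgage insurance premium = $2,311.08 annually
Earthquake insurance = $2,187.72 annually
Total annual escrow = $9,220.32
Per month = $9,220.32 ÷ 12 = $768.36
Required cushion = 2 × $768.36 = $1,536.72

$1,536.72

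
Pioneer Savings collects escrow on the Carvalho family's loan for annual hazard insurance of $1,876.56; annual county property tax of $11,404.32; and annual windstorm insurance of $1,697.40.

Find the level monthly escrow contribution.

Hazard insurance — $1,876.56/yr
County property tax — $11,404.32/yr
Windstorm insurance — $1,697.40/yr
Annual escrow total = $1,876.56 + $11,404.32 + $1,697.40 = $14,978.28
Base monthly escrow = $14,978.28 / 12 = $1,248.19

$1,248.19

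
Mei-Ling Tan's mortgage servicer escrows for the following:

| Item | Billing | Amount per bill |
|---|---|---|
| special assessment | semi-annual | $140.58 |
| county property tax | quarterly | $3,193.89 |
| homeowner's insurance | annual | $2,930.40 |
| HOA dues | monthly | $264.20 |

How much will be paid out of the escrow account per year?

Special assessment = $140.58 × 2 = $281.16 annually
County property tax = $3,193.89 × 4 = $12,775.56 annually
Homeowner's insurance = $2,930.40 annually
HOA dues = $264.20 × 12 = $3,170.40 annually
Yearly total = $281.16 + $12,775.56 + $2,930.40 + $3,170.40 = $19,157.52

$19,157.52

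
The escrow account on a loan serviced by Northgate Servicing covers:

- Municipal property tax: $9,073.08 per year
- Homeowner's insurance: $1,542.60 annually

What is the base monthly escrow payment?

Municipal property tax: $9,073.08/yr
Homeowner's insurance: $1,542.60/yr
Combined annual = $9,073.08 + $1,542.60 = $10,615.68
Base monthly escrow = $10,615.68 / 12 = $884.64

$884.64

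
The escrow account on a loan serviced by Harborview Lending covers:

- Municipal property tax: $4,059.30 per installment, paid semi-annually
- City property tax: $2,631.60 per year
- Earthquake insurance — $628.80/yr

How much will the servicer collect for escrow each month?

$948.25

Municipal property tax — $4,059.30 × 2 = $8,118.60 per year
City property tax — $2,631.60 per year
Earthquake insurance — $628.80 per year
Total per year = $11,379.00
Per month = $11,379.00 / 12 = $948.25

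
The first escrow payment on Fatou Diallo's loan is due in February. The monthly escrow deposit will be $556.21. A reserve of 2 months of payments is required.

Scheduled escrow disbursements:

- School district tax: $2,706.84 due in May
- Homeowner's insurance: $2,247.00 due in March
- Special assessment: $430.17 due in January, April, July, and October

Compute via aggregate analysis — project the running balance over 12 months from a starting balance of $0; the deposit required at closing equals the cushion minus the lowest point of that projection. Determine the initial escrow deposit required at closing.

$4,271.59

Cushion = 2 × $556.21 = $1,112.42
Trial balance (start $0, +$556.21 each month, − disbursements):
  Feb: +$556.21 → $556.21
  Mar: +$556.21 − $2,247.00 → -$1,134.58
  Apr: +$556.21 − $430.17 → -$1,008.54
  May: +$556.21 − $2,706.84 → -$3,159.17
  Jun: +$556.21 → -$2,602.96
  Jul: +$556.21 − $430.17 → -$2,476.92
  Aug: +$556.21 → -$1,920.71
  Sep: +$556.21 → -$1,364.50
  Oct: +$556.21 − $430.17 → -$1,238.46
  Nov: +$556.21 → -$682.25
  Dec: +$556.21 → -$126.04
  Jan: +$556.21 − $430.17 → $0.00
Lowest trial balance = -$3,159.17 (May)
Initial deposit = cushion − low point = $1,112.42 − (-$3,159.17) = $4,271.59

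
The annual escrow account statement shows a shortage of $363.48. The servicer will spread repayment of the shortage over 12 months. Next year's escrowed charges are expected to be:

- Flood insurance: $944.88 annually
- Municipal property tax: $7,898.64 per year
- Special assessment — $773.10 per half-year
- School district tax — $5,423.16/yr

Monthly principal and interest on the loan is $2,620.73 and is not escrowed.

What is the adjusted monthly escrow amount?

Flood insurance — $944.88/yr
Municipal property tax — $7,898.64/yr
Special assessment — $773.10 × 2 = $1,546.20/yr
School district tax — $5,423.16/yr
Annual escrow total = $944.88 + $7,898.64 + $1,546.20 + $5,423.16 = $15,812.88
Monthly = $15,812.88 ÷ 12 = $1,317.74
Shortage spread = $363.48 ÷ 12 = $30.29/mo
Adjusted monthly = $1,317.74 + $30.29 = $1,348.03

$1,348.03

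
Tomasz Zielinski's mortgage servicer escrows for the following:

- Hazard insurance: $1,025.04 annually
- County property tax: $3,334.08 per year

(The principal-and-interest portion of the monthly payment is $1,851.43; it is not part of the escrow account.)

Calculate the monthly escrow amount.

Hazard insurance = $1,025.04/yr
County property tax = $3,334.08/yr
Total per year = $1,025.04 + $3,334.08 = $4,359.12
Per month = $4,359.12 ÷ 12 = $363.26

$363.26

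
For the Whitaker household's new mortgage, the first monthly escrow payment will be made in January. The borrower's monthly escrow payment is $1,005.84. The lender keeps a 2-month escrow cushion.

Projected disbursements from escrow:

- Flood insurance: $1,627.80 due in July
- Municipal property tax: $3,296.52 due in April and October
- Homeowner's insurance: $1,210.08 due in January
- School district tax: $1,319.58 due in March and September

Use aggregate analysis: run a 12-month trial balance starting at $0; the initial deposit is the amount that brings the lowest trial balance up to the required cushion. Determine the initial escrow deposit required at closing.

$4,023.36

Cushion = 2 × $1,005.84 = $2,011.68
Trial balance (start $0, +$1,005.84 each month, − disbursements):
  Jan: +$1,005.84 − $1,210.08 → -$204.24
  Feb: +$1,005.84 → $801.60
  Mar: +$1,005.84 − $1,319.58 → $487.86
  Apr: +$1,005.84 − $3,296.52 → -$1,802.82
  May: +$1,005.84 → -$796.98
  Jun: +$1,005.84 → $208.86
  Jul: +$1,005.84 − $1,627.80 → -$413.10
  Aug: +$1,005.84 → $592.74
  Sep: +$1,005.84 − $1,319.58 → $279.00
  Oct: +$1,005.84 − $3,296.52 → -$2,011.68
  Nov: +$1,005.84 → -$1,005.84
  Dec: +$1,005.84 → $0.00
Lowest trial balance = -$2,011.68 (Oct)
Initial deposit = cushion − low point = $2,011.68 − (-$2,011.68) = $4,023.36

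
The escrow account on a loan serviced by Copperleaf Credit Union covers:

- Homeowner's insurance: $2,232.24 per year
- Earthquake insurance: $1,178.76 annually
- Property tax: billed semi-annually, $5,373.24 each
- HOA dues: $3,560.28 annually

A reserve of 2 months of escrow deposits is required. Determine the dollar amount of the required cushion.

Homeowner's insurance — $2,232.24 annually
Earthquake insurance — $1,178.76 annually
Property tax — $5,373.24 × 2 = $10,746.48 annually
HOA dues — $3,560.28 annually
Combined annual = $17,717.76
Monthly = $17,717.76 ÷ 12 = $1,476.48
Reserve = 2 × $1,476.48 = $2,952.96

$2,952.96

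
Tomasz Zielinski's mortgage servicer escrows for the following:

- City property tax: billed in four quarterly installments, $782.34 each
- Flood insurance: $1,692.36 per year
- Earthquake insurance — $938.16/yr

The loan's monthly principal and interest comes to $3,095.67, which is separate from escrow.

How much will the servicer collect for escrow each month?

$479.99

City property tax = $782.34 × 4 = $3,129.36 annually
Flood insurance = $1,692.36 annually
Earthquake insurance = $938.16 annually
Total annual escrow = $5,759.88
Monthly = $5,759.88 / 12 = $479.99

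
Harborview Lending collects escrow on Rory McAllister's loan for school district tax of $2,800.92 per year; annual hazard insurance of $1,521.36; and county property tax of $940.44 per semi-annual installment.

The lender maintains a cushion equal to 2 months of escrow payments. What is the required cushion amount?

School district tax — $2,800.92/yr
Hazard insurance — $1,521.36/yr
County property tax — $940.44 × 2 = $1,880.88/yr
Yearly total = $6,203.16
Monthly = $6,203.16 ÷ 12 = $516.93
Reserve = 2 × $516.93 = $1,033.86

$1,033.86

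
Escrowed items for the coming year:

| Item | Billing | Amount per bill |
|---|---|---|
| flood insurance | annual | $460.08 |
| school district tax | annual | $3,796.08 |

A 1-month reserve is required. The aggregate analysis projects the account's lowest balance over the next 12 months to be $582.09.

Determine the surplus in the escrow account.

Flood insurance: $460.08
School district tax: $3,796.08
Total annual escrow = $460.08 + $3,796.08 = $4,256.16
Per month = $4,256.16 ÷ 12 = $354.68
Required reserve = 1 × $354.68 = $354.68
Surplus = $582.09 − $354.68 = $227.41

$227.41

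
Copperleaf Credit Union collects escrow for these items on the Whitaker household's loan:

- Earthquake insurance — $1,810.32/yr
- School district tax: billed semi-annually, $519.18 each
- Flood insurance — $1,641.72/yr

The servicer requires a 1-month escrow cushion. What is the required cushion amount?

Earthquake insurance — $1,810.32 per year
School district tax — $519.18 × 2 = $1,038.36 per year
Flood insurance — $1,641.72 per year
Combined annual = $1,810.32 + $1,038.36 + $1,641.72 = $4,490.40
Base monthly escrow = $4,490.40 ÷ 12 = $374.20
Cushion = 1 × $374.20 = $374.20

$374.20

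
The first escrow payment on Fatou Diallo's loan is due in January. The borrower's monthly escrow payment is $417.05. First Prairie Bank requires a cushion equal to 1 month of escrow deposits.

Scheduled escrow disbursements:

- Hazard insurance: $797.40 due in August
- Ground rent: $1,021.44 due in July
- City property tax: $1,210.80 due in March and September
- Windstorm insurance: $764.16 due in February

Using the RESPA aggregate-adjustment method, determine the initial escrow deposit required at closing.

$1,668.20

Cushion = 1 × $417.05 = $417.05
Trial balance (start $0, +$417.05 each month, − disbursements):
  Jan: +$417.05 → $417.05
  Feb: +$417.05 − $764.16 → $69.94
  Mar: +$417.05 − $1,210.80 → -$723.81
  Apr: +$417.05 → -$306.76
  May: +$417.05 → $110.29
  Jun: +$417.05 → $527.34
  Jul: +$417.05 − $1,021.44 → -$77.05
  Aug: +$417.05 − $797.40 → -$457.40
  Sep: +$417.05 − $1,210.80 → -$1,251.15
  Oct: +$417.05 → -$834.10
  Nov: +$417.05 → -$417.05
  Dec: +$417.05 → $0.00
Lowest trial balance = -$1,251.15 (Sep)
Initial deposit = cushion − low point = $417.05 − (-$1,251.15) = $1,668.20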